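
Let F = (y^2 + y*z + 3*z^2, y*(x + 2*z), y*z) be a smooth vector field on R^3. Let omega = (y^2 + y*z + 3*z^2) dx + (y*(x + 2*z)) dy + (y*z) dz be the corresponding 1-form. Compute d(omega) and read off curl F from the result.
d(omega) = (-2*y + z) dy ∧ dz + (y + 6*z) dz ∧ dx + (-y - z) dx ∧ dy; curl F = (-2*y + z, y + 6*z, -y - z)

d omega = sum_{i<j} (∂f_j/∂x_i - ∂f_i/∂x_j) dx_i ∧ dx_j. Under the identification (dy ∧ dz, dz ∧ dx, dx ∧ dy) ↔ (e_x, e_y, e_z), the coefficients are exactly the components of curl F. Compute:
  ∂R/∂y - ∂Q/∂z = (z) - (2*y) = -2*y + z
  ∂P/∂z - ∂R/∂x = (y + 6*z) - (0) = y + 6*z
  ∂Q/∂x - ∂P/∂y = (y) - (2*y + z) = -y - z.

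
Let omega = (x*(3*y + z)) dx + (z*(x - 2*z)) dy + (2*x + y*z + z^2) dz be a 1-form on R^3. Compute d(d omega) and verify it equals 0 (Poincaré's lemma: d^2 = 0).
d(d omega) = 0

Step 1: d omega = sum_{i<j} (∂f_j/∂x_i - ∂f_i/∂x_j) dx_i ∧ dx_j:
  coeff of dx ∧ dy: -3*x + z
  coeff of dx ∧ dz: 2 - x
  coeff of dy ∧ dz: -x + 5*z
Step 2: Apply d again to each 2-form coefficient. The only possible 3-form in R^3 is dx ∧ dy ∧ dz, with coefficient
  ∂(coeff of dy∧dz)/∂x - ∂(coeff of dx∧dz)/∂y + ∂(coeff of dx∧dy)/∂z
  = ∂/∂x (-x + 5*z) - ∂/∂y (2 - x) + ∂/∂z (-3*x + z).
Each of these terms simplifies to sums of mixed partials that cancel in pairs. The result is 0 (by equality of mixed partials for smooth functions — Schwarz / Clairaut).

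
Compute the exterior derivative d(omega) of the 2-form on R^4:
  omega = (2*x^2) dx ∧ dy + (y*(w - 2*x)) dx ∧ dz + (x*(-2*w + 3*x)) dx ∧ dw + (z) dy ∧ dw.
d(omega) = (-w + 2*x) dx ∧ dy ∧ dz + (y) dx ∧ dz ∧ dw + (-1) dy ∧ dz ∧ dw

For a 2-form omega = sum_{i<j} g_{ij} dx_i ∧ dx_j, the exterior derivative is
  d(omega) = sum_{i<j} d(g_{ij}) ∧ dx_i ∧ dx_j = sum_{i<j, k} (∂g_{ij}/∂x_k) dx_k ∧ dx_i ∧ dx_j.
Expand each term, using dx_k ∧ dx_i ∧ dx_j = sgn(permutation) dx_{(a)} ∧ dx_{(b)} ∧ dx_{(c)} with (a < b < c) sorted:
  d(y*(w - 2*x)) includes (∂/∂y)(y*(w - 2*x)) dy = (w - 2*x) dy, which multiplied by dx ∧ dz gives (-w + 2*x) dx ∧ dy ∧ dz
  d(y*(w - 2*x)) includes (∂/∂w)(y*(w - 2*x)) dw = (y) dw, which multiplied by dx ∧ dz gives (y) dx ∧ dz ∧ dw
  d(z) includes (∂/∂z)(z) dz = (1) dz, which multiplied by dy ∧ dw gives (-1) dy ∧ dz ∧ dw
Collecting like 3-forms: d(omega) = (-w + 2*x) dx ∧ dy ∧ dz + (y) dx ∧ dz ∧ dw + (-1) dy ∧ dz ∧ dw.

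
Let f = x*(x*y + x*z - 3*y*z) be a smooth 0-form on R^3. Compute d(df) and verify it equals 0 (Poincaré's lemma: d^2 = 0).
d(df) = 0

Step 1: df = sum_i (∂f/∂x_i) dx_i = (2*x*y + 2*x*z - 3*y*z) dx + (x*(x - 3*z)) dy + (x*(x - 3*y)) dz.
Step 2: Apply d again. Using the 1-form formula, the coefficient of dx ∧ dy in d(df) is ∂^2 f/∂x ∂y - ∂^2 f/∂y ∂x = (2*x - 3*z) - (2*x - 3*z) = 0 (equality of mixed partials for smooth f).
Similarly for dx ∧ dz and dy ∧ dz — all coefficients vanish. So d(df) = 0.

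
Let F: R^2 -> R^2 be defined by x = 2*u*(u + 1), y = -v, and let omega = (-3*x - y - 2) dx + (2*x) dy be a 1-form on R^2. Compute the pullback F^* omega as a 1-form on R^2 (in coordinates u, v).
F^* omega = (-24*u^3 - 36*u^2 + 4*u*v - 20*u + 2*v - 4) du + (4*u*(-u - 1)) dv

Using F^*(f dg) = (f ∘ F) d(g ∘ F), substitute each coordinate x_i by F_i(u, v) in f_i, and replace dx_i by d F_i = (∂F_i/∂u) du + (∂F_i/∂v) dv.
  For the x component: f_1(F) = -6*u^2 - 6*u + v - 2; d F_1 = (4*u + 2) du + (0) dv
  For the y component: f_2(F) = 4*u*(u + 1); d F_2 = (0) du + (-1) dv
Combining and collecting du, dv coefficients:
  coeff of du: -24*u^3 - 36*u^2 + 4*u*v - 20*u + 2*v - 4
  coeff of dv: 4*u*(-u - 1)
F^* omega = (-24*u^3 - 36*u^2 + 4*u*v - 20*u + 2*v - 4) du + (4*u*(-u - 1)) dv.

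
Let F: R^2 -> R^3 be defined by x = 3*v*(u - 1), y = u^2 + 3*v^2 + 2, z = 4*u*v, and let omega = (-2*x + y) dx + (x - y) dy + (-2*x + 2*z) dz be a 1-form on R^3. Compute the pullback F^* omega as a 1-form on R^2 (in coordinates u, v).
F^* omega = (-2*u^3 + 9*u^2*v - 16*u*v^2 - 6*u*v - 4*u + 9*v^3 + 42*v^2 + 6*v) du + (3*u^3 - 16*u^2*v - 3*u^2 + 27*u*v^2 + 60*u*v + 6*u - 18*v^3 - 27*v^2 - 30*v - 6) dv

Using F^*(f dg) = (f ∘ F) d(g ∘ F), substitute each coordinate x_i by F_i(u, v) in f_i, and replace dx_i by d F_i = (∂F_i/∂u) du + (∂F_i/∂v) dv.
  For the x component: f_1(F) = u^2 - 6*u*v + 3*v^2 + 6*v + 2; d F_1 = (3*v) du + (3*u - 3) dv
  For the y component: f_2(F) = -u^2 + 3*u*v - 3*v^2 - 3*v - 2; d F_2 = (2*u) du + (6*v) dv
  For the z component: f_3(F) = 2*v*(u + 3); d F_3 = (4*v) du + (4*u) dv
Combining and collecting du, dv coefficients:
  coeff of du: -2*u^3 + 9*u^2*v - 16*u*v^2 - 6*u*v - 4*u + 9*v^3 + 42*v^2 + 6*v
  coeff of dv: 3*u^3 - 16*u^2*v - 3*u^2 + 27*u*v^2 + 60*u*v + 6*u - 18*v^3 - 27*v^2 - 30*v - 6
F^* omega = (-2*u^3 + 9*u^2*v - 16*u*v^2 - 6*u*v - 4*u + 9*v^3 + 42*v^2 + 6*v) du + (3*u^3 - 16*u^2*v - 3*u^2 + 27*u*v^2 + 60*u*v + 6*u - 18*v^3 - 27*v^2 - 30*v - 6) dv.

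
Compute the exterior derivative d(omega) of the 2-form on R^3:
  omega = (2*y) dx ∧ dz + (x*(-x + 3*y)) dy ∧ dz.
d(omega) = (-2*x + 3*y - 2) dx ∧ dy ∧ dz

For a 2-form omega = sum_{i<j} g_{ij} dx_i ∧ dx_j, the exterior derivative is
  d(omega) = sum_{i<j} d(g_{ij}) ∧ dx_i ∧ dx_j = sum_{i<j, k} (∂g_{ij}/∂x_k) dx_k ∧ dx_i ∧ dx_j.
Expand each term, using dx_k ∧ dx_i ∧ dx_j = sgn(permutation) dx_{(a)} ∧ dx_{(b)} ∧ dx_{(c)} with (a < b < c) sorted:
  d(2*y) includes (∂/∂y)(2*y) dy = (2) dy, which multiplied by dx ∧ dz gives (-2) dx ∧ dy ∧ dz
  d(x*(-x + 3*y)) includes (∂/∂x)(x*(-x + 3*y)) dx = (-2*x + 3*y) dx, which multiplied by dy ∧ dz gives (-2*x + 3*y) dx ∧ dy ∧ dz
Collecting like 3-forms: d(omega) = (-2*x + 3*y - 2) dx ∧ dy ∧ dz.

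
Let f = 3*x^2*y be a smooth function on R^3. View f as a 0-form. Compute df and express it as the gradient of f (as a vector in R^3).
df = (6*x*y) dx + (3*x^2) dy + (0) dz; grad f = (6*x*y, 3*x^2, 0)

For a 0-form f, d f = (∂f/∂x) dx + (∂f/∂y) dy + (∂f/∂z) dz. The components of the vector representation are exactly the entries of grad f in Cartesian coordinates:
  ∂f/∂x = 6*x*y
  ∂f/∂y = 3*x^2
  ∂f/∂z = 0.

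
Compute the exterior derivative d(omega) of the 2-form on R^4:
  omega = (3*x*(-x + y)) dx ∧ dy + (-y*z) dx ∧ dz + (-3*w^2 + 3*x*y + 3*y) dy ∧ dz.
d(omega) = (3*y + z) dx ∧ dy ∧ dz + (-6*w) dy ∧ dz ∧ dw

For a 2-form omega = sum_{i<j} g_{ij} dx_i ∧ dx_j, the exterior derivative is
  d(omega) = sum_{i<j} d(g_{ij}) ∧ dx_i ∧ dx_j = sum_{i<j, k} (∂g_{ij}/∂x_k) dx_k ∧ dx_i ∧ dx_j.
Expand each term, using dx_k ∧ dx_i ∧ dx_j = sgn(permutation) dx_{(a)} ∧ dx_{(b)} ∧ dx_{(c)} with (a < b < c) sorted:
  d(-y*z) includes (∂/∂y)(-y*z) dy = (-z) dy, which multiplied by dx ∧ dz gives (z) dx ∧ dy ∧ dz
  d(-3*w^2 + 3*x*y + 3*y) includes (∂/∂x)(-3*w^2 + 3*x*y + 3*y) dx = (3*y) dx, which multiplied by dy ∧ dz gives (3*y) dx ∧ dy ∧ dz
  d(-3*w^2 + 3*x*y + 3*y) includes (∂/∂w)(-3*w^2 + 3*x*y + 3*y) dw = (-6*w) dw, which multiplied by dy ∧ dz gives (-6*w) dy ∧ dz ∧ dw
Collecting like 3-forms: d(omega) = (3*y + z) dx ∧ dy ∧ dz + (-6*w) dy ∧ dz ∧ dw.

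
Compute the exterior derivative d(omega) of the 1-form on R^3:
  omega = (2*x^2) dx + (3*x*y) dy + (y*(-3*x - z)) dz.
d(omega) = (3*y) dx ∧ dy + (-3*y) dx ∧ dz + (-3*x - z) dy ∧ dz

For a 1-form omega = sum_i f_i dx_i, the exterior derivative is
  d(omega) = sum_{i < j} (∂f_j/∂x_i - ∂f_i/∂x_j) dx_i ∧ dx_j.
  coefficient of dx ∧ dy: ∂f_2/∂x - ∂f_1/∂y = ∂(3*x*y)/∂x - ∂(2*x^2)/∂y = 3*y
  coefficient of dx ∧ dz: ∂f_3/∂x - ∂f_1/∂z = ∂(y*(-3*x - z))/∂x - ∂(2*x^2)/∂z = -3*y
  coefficient of dy ∧ dz: ∂f_3/∂y - ∂f_2/∂z = ∂(y*(-3*x - z))/∂y - ∂(3*x*y)/∂z = -3*x - z
Assembling: d(omega) = (3*y) dx ∧ dy + (-3*y) dx ∧ dz + (-3*x - z) dy ∧ dz.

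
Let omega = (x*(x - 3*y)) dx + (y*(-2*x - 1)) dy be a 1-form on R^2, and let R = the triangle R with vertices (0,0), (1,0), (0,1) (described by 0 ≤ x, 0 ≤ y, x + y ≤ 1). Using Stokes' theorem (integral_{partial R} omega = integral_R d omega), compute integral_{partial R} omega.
integral_(partial R) omega = 1/6

Stokes: integral_partial_R omega = integral_R d omega with d omega = (∂Q/∂x - ∂P/∂y) dx ∧ dy.
  ∂Q/∂x = -2*y
  ∂P/∂y = -3*x
  integrand = ∂Q/∂x - ∂P/∂y = 3*x - 2*y.
Integrating over R: integral_0^1 integral_0^{1-x} (3*x - 2*y) dy dx = 1/6.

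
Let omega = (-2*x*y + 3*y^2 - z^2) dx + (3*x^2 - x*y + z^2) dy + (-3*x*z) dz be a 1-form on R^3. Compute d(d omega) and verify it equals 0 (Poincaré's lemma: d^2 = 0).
d(d omega) = 0

Step 1: d omega = sum_{i<j} (∂f_j/∂x_i - ∂f_i/∂x_j) dx_i ∧ dx_j:
  coeff of dx ∧ dy: 8*x - 7*y
  coeff of dx ∧ dz: -z
  coeff of dy ∧ dz: -2*z
Step 2: Apply d again to each 2-form coefficient. The only possible 3-form in R^3 is dx ∧ dy ∧ dz, with coefficient
  ∂(coeff of dy∧dz)/∂x - ∂(coeff of dx∧dz)/∂y + ∂(coeff of dx∧dy)/∂z
  = ∂/∂x (-2*z) - ∂/∂y (-z) + ∂/∂z (8*x - 7*y).
Each of these terms simplifies to sums of mixed partials that cancel in pairs. The result is 0 (by equality of mixed partials for smooth functions — Schwarz / Clairaut).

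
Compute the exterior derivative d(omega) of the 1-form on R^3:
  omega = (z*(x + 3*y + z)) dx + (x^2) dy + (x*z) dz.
d(omega) = (2*x - 3*z) dx ∧ dy + (-x - 3*y - z) dx ∧ dz

For a 1-form omega = sum_i f_i dx_i, the exterior derivative is
  d(omega) = sum_{i < j} (∂f_j/∂x_i - ∂f_i/∂x_j) dx_i ∧ dx_j.
  coefficient of dx ∧ dy: ∂f_2/∂x - ∂f_1/∂y = ∂(x^2)/∂x - ∂(z*(x + 3*y + z))/∂y = 2*x - 3*z
  coefficient of dx ∧ dz: ∂f_3/∂x - ∂f_1/∂z = ∂(x*z)/∂x - ∂(z*(x + 3*y + z))/∂z = -x - 3*y - z
Assembling: d(omega) = (2*x - 3*z) dx ∧ dy + (-x - 3*y - z) dx ∧ dz.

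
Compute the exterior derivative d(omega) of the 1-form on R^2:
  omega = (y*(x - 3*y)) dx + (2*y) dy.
d(omega) = (-x + 6*y) dx ∧ dy

For a 1-form omega = sum_i f_i dx_i, the exterior derivative is
  d(omega) = sum_{i < j} (∂f_j/∂x_i - ∂f_i/∂x_j) dx_i ∧ dx_j.
  coefficient of dx ∧ dy: ∂f_2/∂x - ∂f_1/∂y = ∂(2*y)/∂x - ∂(y*(x - 3*y))/∂y = -x + 6*y
Assembling: d(omega) = (-x + 6*y) dx ∧ dy.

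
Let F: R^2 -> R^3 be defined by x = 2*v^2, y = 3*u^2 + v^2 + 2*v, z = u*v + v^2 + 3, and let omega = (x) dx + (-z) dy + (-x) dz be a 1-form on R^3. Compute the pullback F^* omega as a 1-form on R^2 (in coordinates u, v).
F^* omega = (-6*u^2*v - 6*u*v^2 - 18*u - 2*v^3) du + (-4*u*v^2 - 2*u*v + 2*v^3 - 2*v^2 - 6*v - 6) dv

Using F^*(f dg) = (f ∘ F) d(g ∘ F), substitute each coordinate x_i by F_i(u, v) in f_i, and replace dx_i by d F_i = (∂F_i/∂u) du + (∂F_i/∂v) dv.
  For the x component: f_1(F) = 2*v^2; d F_1 = (0) du + (4*v) dv
  For the y component: f_2(F) = -u*v - v^2 - 3; d F_2 = (6*u) du + (2*v + 2) dv
  For the z component: f_3(F) = -2*v^2; d F_3 = (v) du + (u + 2*v) dv
Combining and collecting du, dv coefficients:
  coeff of du: -6*u^2*v - 6*u*v^2 - 18*u - 2*v^3
  coeff of dv: -4*u*v^2 - 2*u*v + 2*v^3 - 2*v^2 - 6*v - 6
F^* omega = (-6*u^2*v - 6*u*v^2 - 18*u - 2*v^3) du + (-4*u*v^2 - 2*u*v + 2*v^3 - 2*v^2 - 6*v - 6) dv.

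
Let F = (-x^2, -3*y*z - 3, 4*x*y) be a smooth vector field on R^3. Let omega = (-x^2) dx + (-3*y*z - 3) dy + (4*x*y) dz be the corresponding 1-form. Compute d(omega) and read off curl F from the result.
d(omega) = (4*x + 3*y) dy ∧ dz + (-4*y) dz ∧ dx + (0) dx ∧ dy; curl F = (4*x + 3*y, -4*y, 0)

d omega = sum_{i<j} (∂f_j/∂x_i - ∂f_i/∂x_j) dx_i ∧ dx_j. Under the identification (dy ∧ dz, dz ∧ dx, dx ∧ dy) ↔ (e_x, e_y, e_z), the coefficients are exactly the components of curl F. Compute:
  ∂R/∂y - ∂Q/∂z = (4*x) - (-3*y) = 4*x + 3*y
  ∂P/∂z - ∂R/∂x = (0) - (4*y) = -4*y
  ∂Q/∂x - ∂P/∂y = (0) - (0) = 0.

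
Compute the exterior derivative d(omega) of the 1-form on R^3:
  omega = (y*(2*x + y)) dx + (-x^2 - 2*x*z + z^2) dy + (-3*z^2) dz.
d(omega) = (-4*x - 2*y - 2*z) dx ∧ dy + (2*x - 2*z) dy ∧ dz

For a 1-form omega = sum_i f_i dx_i, the exterior derivative is
  d(omega) = sum_{i < j} (∂f_j/∂x_i - ∂f_i/∂x_j) dx_i ∧ dx_j.
  coefficient of dx ∧ dy: ∂f_2/∂x - ∂f_1/∂y = ∂(-x^2 - 2*x*z + z^2)/∂x - ∂(y*(2*x + y))/∂y = -4*x - 2*y - 2*z
  coefficient of dy ∧ dz: ∂f_3/∂y - ∂f_2/∂z = ∂(-3*z^2)/∂y - ∂(-x^2 - 2*x*z + z^2)/∂z = 2*x - 2*z
Assembling: d(omega) = (-4*x - 2*y - 2*z) dx ∧ dy + (2*x - 2*z) dy ∧ dz.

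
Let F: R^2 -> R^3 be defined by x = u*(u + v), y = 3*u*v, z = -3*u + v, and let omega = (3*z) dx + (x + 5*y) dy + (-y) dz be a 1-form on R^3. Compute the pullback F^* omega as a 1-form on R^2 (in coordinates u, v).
F^* omega = (3*u^2*v - 18*u^2 + 48*u*v^2 + 6*u*v + 3*v^2) du + (3*u^2*(u + 16*v - 3)) dv

Using F^*(f dg) = (f ∘ F) d(g ∘ F), substitute each coordinate x_i by F_i(u, v) in f_i, and replace dx_i by d F_i = (∂F_i/∂u) du + (∂F_i/∂v) dv.
  For the x component: f_1(F) = -9*u + 3*v; d F_1 = (2*u + v) du + (u) dv
  For the y component: f_2(F) = u*(u + 16*v); d F_2 = (3*v) du + (3*u) dv
  For the z component: f_3(F) = -3*u*v; d F_3 = (-3) du + (1) dv
Combining and collecting du, dv coefficients:
  coeff of du: 3*u^2*v - 18*u^2 + 48*u*v^2 + 6*u*v + 3*v^2
  coeff of dv: 3*u^2*(u + 16*v - 3)
F^* omega = (3*u^2*v - 18*u^2 + 48*u*v^2 + 6*u*v + 3*v^2) du + (3*u^2*(u + 16*v - 3)) dv.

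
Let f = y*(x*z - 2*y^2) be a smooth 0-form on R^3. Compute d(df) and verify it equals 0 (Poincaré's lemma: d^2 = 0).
d(df) = 0

Step 1: df = sum_i (∂f/∂x_i) dx_i = (y*z) dx + (x*z - 6*y^2) dy + (x*y) dz.
Step 2: Apply d again. Using the 1-form formula, the coefficient of dx ∧ dy in d(df) is ∂^2 f/∂x ∂y - ∂^2 f/∂y ∂x = (z) - (z) = 0 (equality of mixed partials for smooth f).
Similarly for dx ∧ dz and dy ∧ dz — all coefficients vanish. So d(df) = 0.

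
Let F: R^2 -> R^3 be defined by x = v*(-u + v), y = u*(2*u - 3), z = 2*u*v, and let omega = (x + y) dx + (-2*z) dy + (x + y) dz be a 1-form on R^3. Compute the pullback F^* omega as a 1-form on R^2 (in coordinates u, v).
F^* omega = (v*(-14*u^2 - u*v + 9*u + v^2)) du + (2*u^3 + 3*u^2*v - 3*u^2 - u*v^2 - 6*u*v + 2*v^3) dv

Using F^*(f dg) = (f ∘ F) d(g ∘ F), substitute each coordinate x_i by F_i(u, v) in f_i, and replace dx_i by d F_i = (∂F_i/∂u) du + (∂F_i/∂v) dv.
  For the x component: f_1(F) = 2*u^2 - u*v - 3*u + v^2; d F_1 = (-v) du + (-u + 2*v) dv
  For the y component: f_2(F) = -4*u*v; d F_2 = (4*u - 3) du + (0) dv
  For the z component: f_3(F) = 2*u^2 - u*v - 3*u + v^2; d F_3 = (2*v) du + (2*u) dv
Combining and collecting du, dv coefficients:
  coeff of du: v*(-14*u^2 - u*v + 9*u + v^2)
  coeff of dv: 2*u^3 + 3*u^2*v - 3*u^2 - u*v^2 - 6*u*v + 2*v^3
F^* omega = (v*(-14*u^2 - u*v + 9*u + v^2)) du + (2*u^3 + 3*u^2*v - 3*u^2 - u*v^2 - 6*u*v + 2*v^3) dv.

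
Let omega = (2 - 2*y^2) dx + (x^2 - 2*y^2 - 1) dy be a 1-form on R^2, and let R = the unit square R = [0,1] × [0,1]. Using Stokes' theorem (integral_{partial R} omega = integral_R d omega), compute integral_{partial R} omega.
integral_(partial R) omega = 3

Stokes: integral_partial_R omega = integral_R d omega with d omega = (∂Q/∂x - ∂P/∂y) dx ∧ dy.
  ∂Q/∂x = 2*x
  ∂P/∂y = -4*y
  integrand = ∂Q/∂x - ∂P/∂y = 2*x + 4*y.
Integrating over R: integral_0^1 integral_0^1 (2*x + 4*y) dx dy = 3.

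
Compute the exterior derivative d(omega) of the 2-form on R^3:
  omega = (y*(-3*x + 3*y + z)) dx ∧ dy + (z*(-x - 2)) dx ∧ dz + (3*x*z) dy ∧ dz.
d(omega) = (y + 3*z) dx ∧ dy ∧ dz

For a 2-form omega = sum_{i<j} g_{ij} dx_i ∧ dx_j, the exterior derivative is
  d(omega) = sum_{i<j} d(g_{ij}) ∧ dx_i ∧ dx_j = sum_{i<j, k} (∂g_{ij}/∂x_k) dx_k ∧ dx_i ∧ dx_j.
Expand each term, using dx_k ∧ dx_i ∧ dx_j = sgn(permutation) dx_{(a)} ∧ dx_{(b)} ∧ dx_{(c)} with (a < b < c) sorted:
  d(y*(-3*x + 3*y + z)) includes (∂/∂z)(y*(-3*x + 3*y + z)) dz = (y) dz, which multiplied by dx ∧ dy gives (y) dx ∧ dy ∧ dz
  d(3*x*z) includes (∂/∂x)(3*x*z) dx = (3*z) dx, which multiplied by dy ∧ dz gives (3*z) dx ∧ dy ∧ dz
Collecting like 3-forms: d(omega) = (y + 3*z) dx ∧ dy ∧ dz.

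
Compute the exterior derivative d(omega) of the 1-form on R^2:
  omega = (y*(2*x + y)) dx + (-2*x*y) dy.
d(omega) = (-2*x - 4*y) dx ∧ dy

For a 1-form omega = sum_i f_i dx_i, the exterior derivative is
  d(omega) = sum_{i < j} (∂f_j/∂x_i - ∂f_i/∂x_j) dx_i ∧ dx_j.
  coefficient of dx ∧ dy: ∂f_2/∂x - ∂f_1/∂y = ∂(-2*x*y)/∂x - ∂(y*(2*x + y))/∂y = -2*x - 4*y
Assembling: d(omega) = (-2*x - 4*y) dx ∧ dy.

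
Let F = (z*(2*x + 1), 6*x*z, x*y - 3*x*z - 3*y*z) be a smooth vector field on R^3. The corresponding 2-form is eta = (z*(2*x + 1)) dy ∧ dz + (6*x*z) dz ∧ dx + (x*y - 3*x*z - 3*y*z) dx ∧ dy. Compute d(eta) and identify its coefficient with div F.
d(eta) = (-3*x - 3*y + 2*z) dx ∧ dy ∧ dz; div F = -3*x - 3*y + 2*z

For a 2-form in R^3 of the form above, applying d gives a 3-form with coefficient ∂P/∂x + ∂Q/∂y + ∂R/∂z:
  ∂P/∂x = 2*z
  ∂Q/∂y = 0
  ∂R/∂z = -3*x - 3*y
Sum = -3*x - 3*y + 2*z, which is exactly div F.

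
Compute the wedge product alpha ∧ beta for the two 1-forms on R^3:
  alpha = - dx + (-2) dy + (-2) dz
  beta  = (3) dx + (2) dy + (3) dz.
alpha ∧ beta = (4) dx ∧ dy + (3) dx ∧ dz + (-2) dy ∧ dz

Distribute the wedge, using dx_i ∧ dx_j = -dx_j ∧ dx_i and dx_i ∧ dx_i = 0. For each pair (i, j) with i < j, the coefficient of dx_i ∧ dx_j in alpha ∧ beta is (alpha_i * beta_j - alpha_j * beta_i). Collecting: alpha ∧ beta = (4) dx ∧ dy + (3) dx ∧ dz + (-2) dy ∧ dz.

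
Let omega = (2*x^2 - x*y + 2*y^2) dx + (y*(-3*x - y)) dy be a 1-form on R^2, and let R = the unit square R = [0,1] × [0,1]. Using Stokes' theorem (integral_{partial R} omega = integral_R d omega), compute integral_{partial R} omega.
integral_(partial R) omega = -3

Stokes: integral_partial_R omega = integral_R d omega with d omega = (∂Q/∂x - ∂P/∂y) dx ∧ dy.
  ∂Q/∂x = -3*y
  ∂P/∂y = -x + 4*y
  integrand = ∂Q/∂x - ∂P/∂y = x - 7*y.
Integrating over R: integral_0^1 integral_0^1 (x - 7*y) dx dy = -3.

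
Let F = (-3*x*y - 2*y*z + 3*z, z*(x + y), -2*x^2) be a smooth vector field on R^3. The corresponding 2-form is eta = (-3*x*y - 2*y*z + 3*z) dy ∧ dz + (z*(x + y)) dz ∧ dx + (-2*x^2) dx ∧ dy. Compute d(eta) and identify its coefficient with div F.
d(eta) = (-3*y + z) dx ∧ dy ∧ dz; div F = -3*y + z

For a 2-form in R^3 of the form above, applying d gives a 3-form with coefficient ∂P/∂x + ∂Q/∂y + ∂R/∂z:
  ∂P/∂x = -3*y
  ∂Q/∂y = z
  ∂R/∂z = 0
Sum = -3*y + z, which is exactly div F.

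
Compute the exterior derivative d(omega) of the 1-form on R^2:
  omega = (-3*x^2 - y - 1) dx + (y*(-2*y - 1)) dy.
d(omega) = (1) dx ∧ dy

For a 1-form omega = sum_i f_i dx_i, the exterior derivative is
  d(omega) = sum_{i < j} (∂f_j/∂x_i - ∂f_i/∂x_j) dx_i ∧ dx_j.
  coefficient of dx ∧ dy: ∂f_2/∂x - ∂f_1/∂y = ∂(y*(-2*y - 1))/∂x - ∂(-3*x^2 - y - 1)/∂y = 1
Assembling: d(omega) = (1) dx ∧ dy.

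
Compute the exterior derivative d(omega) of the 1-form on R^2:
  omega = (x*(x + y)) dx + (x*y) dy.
d(omega) = (-x + y) dx ∧ dy

For a 1-form omega = sum_i f_i dx_i, the exterior derivative is
  d(omega) = sum_{i < j} (∂f_j/∂x_i - ∂f_i/∂x_j) dx_i ∧ dx_j.
  coefficient of dx ∧ dy: ∂f_2/∂x - ∂f_1/∂y = ∂(x*y)/∂x - ∂(x*(x + y))/∂y = -x + y
Assembling: d(omega) = (-x + y) dx ∧ dy.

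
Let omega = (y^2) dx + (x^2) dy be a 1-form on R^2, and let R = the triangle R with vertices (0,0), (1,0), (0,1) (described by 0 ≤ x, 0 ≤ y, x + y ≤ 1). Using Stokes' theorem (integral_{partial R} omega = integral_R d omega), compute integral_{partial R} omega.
integral_(partial R) omega = 0

Stokes: integral_partial_R omega = integral_R d omega with d omega = (∂Q/∂x - ∂P/∂y) dx ∧ dy.
  ∂Q/∂x = 2*x
  ∂P/∂y = 2*y
  integrand = ∂Q/∂x - ∂P/∂y = 2*x - 2*y.
Integrating over R: integral_0^1 integral_0^{1-x} (2*x - 2*y) dy dx = 0.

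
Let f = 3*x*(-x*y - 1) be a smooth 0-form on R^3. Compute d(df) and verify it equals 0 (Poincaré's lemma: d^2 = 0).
d(df) = 0

Step 1: df = sum_i (∂f/∂x_i) dx_i = (-6*x*y - 3) dx + (-3*x^2) dy + (0) dz.
Step 2: Apply d again. Using the 1-form formula, the coefficient of dx ∧ dy in d(df) is ∂^2 f/∂x ∂y - ∂^2 f/∂y ∂x = (-6*x) - (-6*x) = 0 (equality of mixed partials for smooth f).
Similarly for dx ∧ dz and dy ∧ dz — all coefficients vanish. So d(df) = 0.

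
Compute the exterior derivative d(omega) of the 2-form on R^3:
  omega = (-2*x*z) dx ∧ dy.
d(omega) = (-2*x) dx ∧ dy ∧ dz

For a 2-form omega = sum_{i<j} g_{ij} dx_i ∧ dx_j, the exterior derivative is
  d(omega) = sum_{i<j} d(g_{ij}) ∧ dx_i ∧ dx_j = sum_{i<j, k} (∂g_{ij}/∂x_k) dx_k ∧ dx_i ∧ dx_j.
Expand each term, using dx_k ∧ dx_i ∧ dx_j = sgn(permutation) dx_{(a)} ∧ dx_{(b)} ∧ dx_{(c)} with (a < b < c) sorted:
  d(-2*x*z) includes (∂/∂z)(-2*x*z) dz = (-2*x) dz, which multiplied by dx ∧ dy gives (-2*x) dx ∧ dy ∧ dz
Collecting like 3-forms: d(omega) = (-2*x) dx ∧ dy ∧ dz.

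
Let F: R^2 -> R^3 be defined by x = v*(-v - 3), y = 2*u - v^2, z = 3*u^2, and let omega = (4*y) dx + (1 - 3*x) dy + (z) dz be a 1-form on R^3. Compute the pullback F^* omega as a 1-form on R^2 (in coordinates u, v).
F^* omega = (18*u^3 + 6*v^2 + 18*v + 2) du + (-16*u*v - 24*u + 2*v^3 - 6*v^2 - 2*v) dv

Using F^*(f dg) = (f ∘ F) d(g ∘ F), substitute each coordinate x_i by F_i(u, v) in f_i, and replace dx_i by d F_i = (∂F_i/∂u) du + (∂F_i/∂v) dv.
  For the x component: f_1(F) = 8*u - 4*v^2; d F_1 = (0) du + (-2*v - 3) dv
  For the y component: f_2(F) = 3*v^2 + 9*v + 1; d F_2 = (2) du + (-2*v) dv
  For the z component: f_3(F) = 3*u^2; d F_3 = (6*u) du + (0) dv
Combining and collecting du, dv coefficients:
  coeff of du: 18*u^3 + 6*v^2 + 18*v + 2
  coeff of dv: -16*u*v - 24*u + 2*v^3 - 6*v^2 - 2*v
F^* omega = (18*u^3 + 6*v^2 + 18*v + 2) du + (-16*u*v - 24*u + 2*v^3 - 6*v^2 - 2*v) dv.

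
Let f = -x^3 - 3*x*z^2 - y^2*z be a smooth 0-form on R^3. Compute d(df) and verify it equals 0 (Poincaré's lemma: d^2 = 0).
d(df) = 0

Step 1: df = sum_i (∂f/∂x_i) dx_i = (-3*x^2 - 3*z^2) dx + (-2*y*z) dy + (-6*x*z - y^2) dz.
Step 2: Apply d again. Using the 1-form formula, the coefficient of dx ∧ dy in d(df) is ∂^2 f/∂x ∂y - ∂^2 f/∂y ∂x = (0) - (0) = 0 (equality of mixed partials for smooth f).
Similarly for dx ∧ dz and dy ∧ dz — all coefficients vanish. So d(df) = 0.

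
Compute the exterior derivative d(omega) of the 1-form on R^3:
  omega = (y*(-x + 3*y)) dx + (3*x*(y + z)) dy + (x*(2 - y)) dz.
d(omega) = (x - 3*y + 3*z) dx ∧ dy + (2 - y) dx ∧ dz + (-4*x) dy ∧ dz

For a 1-form omega = sum_i f_i dx_i, the exterior derivative is
  d(omega) = sum_{i < j} (∂f_j/∂x_i - ∂f_i/∂x_j) dx_i ∧ dx_j.
  coefficient of dx ∧ dy: ∂f_2/∂x - ∂f_1/∂y = ∂(3*x*(y + z))/∂x - ∂(y*(-x + 3*y))/∂y = x - 3*y + 3*z
  coefficient of dx ∧ dz: ∂f_3/∂x - ∂f_1/∂z = ∂(x*(2 - y))/∂x - ∂(y*(-x + 3*y))/∂z = 2 - y
  coefficient of dy ∧ dz: ∂f_3/∂y - ∂f_2/∂z = ∂(x*(2 - y))/∂y - ∂(3*x*(y + z))/∂z = -4*x
Assembling: d(omega) = (x - 3*y + 3*z) dx ∧ dy + (2 - y) dx ∧ dz + (-4*x) dy ∧ dz.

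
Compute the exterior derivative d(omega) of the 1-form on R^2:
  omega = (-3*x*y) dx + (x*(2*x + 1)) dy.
d(omega) = (7*x + 1) dx ∧ dy

For a 1-form omega = sum_i f_i dx_i, the exterior derivative is
  d(omega) = sum_{i < j} (∂f_j/∂x_i - ∂f_i/∂x_j) dx_i ∧ dx_j.
  coefficient of dx ∧ dy: ∂f_2/∂x - ∂f_1/∂y = ∂(x*(2*x + 1))/∂x - ∂(-3*x*y)/∂y = 7*x + 1
Assembling: d(omega) = (7*x + 1) dx ∧ dy.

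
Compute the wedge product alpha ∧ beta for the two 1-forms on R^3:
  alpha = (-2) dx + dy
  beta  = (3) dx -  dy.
alpha ∧ beta = (-1) dx ∧ dy

Distribute the wedge, using dx_i ∧ dx_j = -dx_j ∧ dx_i and dx_i ∧ dx_i = 0. For each pair (i, j) with i < j, the coefficient of dx_i ∧ dx_j in alpha ∧ beta is (alpha_i * beta_j - alpha_j * beta_i). Collecting: alpha ∧ beta = (-1) dx ∧ dy.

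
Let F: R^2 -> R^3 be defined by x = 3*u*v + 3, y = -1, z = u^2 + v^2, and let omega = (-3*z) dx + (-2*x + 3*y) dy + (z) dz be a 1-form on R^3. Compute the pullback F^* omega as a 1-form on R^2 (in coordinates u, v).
F^* omega = (2*u^3 - 9*u^2*v + 2*u*v^2 - 9*v^3) du + (-9*u^3 + 2*u^2*v - 9*u*v^2 + 2*v^3) dv

Using F^*(f dg) = (f ∘ F) d(g ∘ F), substitute each coordinate x_i by F_i(u, v) in f_i, and replace dx_i by d F_i = (∂F_i/∂u) du + (∂F_i/∂v) dv.
  For the x component: f_1(F) = -3*u^2 - 3*v^2; d F_1 = (3*v) du + (3*u) dv
  For the y component: f_2(F) = -6*u*v - 9; d F_2 = (0) du + (0) dv
  For the z component: f_3(F) = u^2 + v^2; d F_3 = (2*u) du + (2*v) dv
Combining and collecting du, dv coefficients:
  coeff of du: 2*u^3 - 9*u^2*v + 2*u*v^2 - 9*v^3
  coeff of dv: -9*u^3 + 2*u^2*v - 9*u*v^2 + 2*v^3
F^* omega = (2*u^3 - 9*u^2*v + 2*u*v^2 - 9*v^3) du + (-9*u^3 + 2*u^2*v - 9*u*v^2 + 2*v^3) dv.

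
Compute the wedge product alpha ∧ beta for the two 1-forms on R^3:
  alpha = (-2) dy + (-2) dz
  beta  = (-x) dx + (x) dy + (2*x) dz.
alpha ∧ beta = (-2*x) dx ∧ dy + (-2*x) dy ∧ dz + (-2*x) dx ∧ dz

Distribute the wedge, using dx_i ∧ dx_j = -dx_j ∧ dx_i and dx_i ∧ dx_i = 0. For each pair (i, j) with i < j, the coefficient of dx_i ∧ dx_j in alpha ∧ beta is (alpha_i * beta_j - alpha_j * beta_i). Collecting: alpha ∧ beta = (-2*x) dx ∧ dy + (-2*x) dy ∧ dz + (-2*x) dx ∧ dz.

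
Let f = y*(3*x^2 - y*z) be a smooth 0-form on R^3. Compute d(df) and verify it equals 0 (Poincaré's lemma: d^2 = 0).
d(df) = 0

Step 1: df = sum_i (∂f/∂x_i) dx_i = (6*x*y) dx + (3*x^2 - 2*y*z) dy + (-y^2) dz.
Step 2: Apply d again. Using the 1-form formula, the coefficient of dx ∧ dy in d(df) is ∂^2 f/∂x ∂y - ∂^2 f/∂y ∂x = (6*x) - (6*x) = 0 (equality of mixed partials for smooth f).
Similarly for dx ∧ dz and dy ∧ dz — all coefficients vanish. So d(df) = 0.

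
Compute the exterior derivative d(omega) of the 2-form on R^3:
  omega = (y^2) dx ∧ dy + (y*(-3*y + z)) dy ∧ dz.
d(omega) = 0

For a 2-form omega = sum_{i<j} g_{ij} dx_i ∧ dx_j, the exterior derivative is
  d(omega) = sum_{i<j} d(g_{ij}) ∧ dx_i ∧ dx_j = sum_{i<j, k} (∂g_{ij}/∂x_k) dx_k ∧ dx_i ∧ dx_j.
Expand each term, using dx_k ∧ dx_i ∧ dx_j = sgn(permutation) dx_{(a)} ∧ dx_{(b)} ∧ dx_{(c)} with (a < b < c) sorted:

Collecting like 3-forms: d(omega) = 0.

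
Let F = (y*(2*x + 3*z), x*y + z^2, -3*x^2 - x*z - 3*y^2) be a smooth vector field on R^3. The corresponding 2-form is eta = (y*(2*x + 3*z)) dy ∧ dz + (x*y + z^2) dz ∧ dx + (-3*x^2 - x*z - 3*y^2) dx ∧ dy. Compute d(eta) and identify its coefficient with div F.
d(eta) = (2*y) dx ∧ dy ∧ dz; div F = 2*y

For a 2-form in R^3 of the form above, applying d gives a 3-form with coefficient ∂P/∂x + ∂Q/∂y + ∂R/∂z:
  ∂P/∂x = 2*y
  ∂Q/∂y = x
  ∂R/∂z = -x
Sum = 2*y, which is exactly div F.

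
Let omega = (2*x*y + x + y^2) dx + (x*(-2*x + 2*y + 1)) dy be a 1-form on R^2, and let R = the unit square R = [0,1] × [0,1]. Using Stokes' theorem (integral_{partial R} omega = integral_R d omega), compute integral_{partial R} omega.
integral_(partial R) omega = -2

Stokes: integral_partial_R omega = integral_R d omega with d omega = (∂Q/∂x - ∂P/∂y) dx ∧ dy.
  ∂Q/∂x = -4*x + 2*y + 1
  ∂P/∂y = 2*x + 2*y
  integrand = ∂Q/∂x - ∂P/∂y = 1 - 6*x.
Integrating over R: integral_0^1 integral_0^1 (1 - 6*x) dx dy = -2.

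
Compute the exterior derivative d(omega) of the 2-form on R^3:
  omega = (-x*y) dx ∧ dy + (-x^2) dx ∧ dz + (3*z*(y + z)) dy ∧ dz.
d(omega) = 0

For a 2-form omega = sum_{i<j} g_{ij} dx_i ∧ dx_j, the exterior derivative is
  d(omega) = sum_{i<j} d(g_{ij}) ∧ dx_i ∧ dx_j = sum_{i<j, k} (∂g_{ij}/∂x_k) dx_k ∧ dx_i ∧ dx_j.
Expand each term, using dx_k ∧ dx_i ∧ dx_j = sgn(permutation) dx_{(a)} ∧ dx_{(b)} ∧ dx_{(c)} with (a < b < c) sorted:

Collecting like 3-forms: d(omega) = 0.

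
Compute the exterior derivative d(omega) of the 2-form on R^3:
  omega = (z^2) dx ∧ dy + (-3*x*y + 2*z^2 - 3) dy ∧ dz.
d(omega) = (-3*y + 2*z) dx ∧ dy ∧ dz

For a 2-form omega = sum_{i<j} g_{ij} dx_i ∧ dx_j, the exterior derivative is
  d(omega) = sum_{i<j} d(g_{ij}) ∧ dx_i ∧ dx_j = sum_{i<j, k} (∂g_{ij}/∂x_k) dx_k ∧ dx_i ∧ dx_j.
Expand each term, using dx_k ∧ dx_i ∧ dx_j = sgn(permutation) dx_{(a)} ∧ dx_{(b)} ∧ dx_{(c)} with (a < b < c) sorted:
  d(z^2) includes (∂/∂z)(z^2) dz = (2*z) dz, which multiplied by dx ∧ dy gives (2*z) dx ∧ dy ∧ dz
  d(-3*x*y + 2*z^2 - 3) includes (∂/∂x)(-3*x*y + 2*z^2 - 3) dx = (-3*y) dx, which multiplied by dy ∧ dz gives (-3*y) dx ∧ dy ∧ dz
Collecting like 3-forms: d(omega) = (-3*y + 2*z) dx ∧ dy ∧ dz.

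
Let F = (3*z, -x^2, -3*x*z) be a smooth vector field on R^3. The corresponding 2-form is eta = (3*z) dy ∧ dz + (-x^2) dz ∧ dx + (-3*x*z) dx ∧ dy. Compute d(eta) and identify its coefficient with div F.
d(eta) = (-3*x) dx ∧ dy ∧ dz; div F = -3*x

For a 2-form in R^3 of the form above, applying d gives a 3-form with coefficient ∂P/∂x + ∂Q/∂y + ∂R/∂z:
  ∂P/∂x = 0
  ∂Q/∂y = 0
  ∂R/∂z = -3*x
Sum = -3*x, which is exactly div F.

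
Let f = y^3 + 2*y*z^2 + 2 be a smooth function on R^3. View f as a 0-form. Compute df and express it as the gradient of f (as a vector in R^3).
df = (0) dx + (3*y^2 + 2*z^2) dy + (4*y*z) dz; grad f = (0, 3*y^2 + 2*z^2, 4*y*z)

For a 0-form f, d f = (∂f/∂x) dx + (∂f/∂y) dy + (∂f/∂z) dz. The components of the vector representation are exactly the entries of grad f in Cartesian coordinates:
  ∂f/∂x = 0
  ∂f/∂y = 3*y^2 + 2*z^2
  ∂f/∂z = 4*y*z.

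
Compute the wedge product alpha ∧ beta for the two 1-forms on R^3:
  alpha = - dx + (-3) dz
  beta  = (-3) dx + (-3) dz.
alpha ∧ beta = (-6) dx ∧ dz

Distribute the wedge, using dx_i ∧ dx_j = -dx_j ∧ dx_i and dx_i ∧ dx_i = 0. For each pair (i, j) with i < j, the coefficient of dx_i ∧ dx_j in alpha ∧ beta is (alpha_i * beta_j - alpha_j * beta_i). Collecting: alpha ∧ beta = (-6) dx ∧ dz.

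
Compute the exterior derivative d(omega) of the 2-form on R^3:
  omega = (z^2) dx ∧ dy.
d(omega) = (2*z) dx ∧ dy ∧ dz

For a 2-form omega = sum_{i<j} g_{ij} dx_i ∧ dx_j, the exterior derivative is
  d(omega) = sum_{i<j} d(g_{ij}) ∧ dx_i ∧ dx_j = sum_{i<j, k} (∂g_{ij}/∂x_k) dx_k ∧ dx_i ∧ dx_j.
Expand each term, using dx_k ∧ dx_i ∧ dx_j = sgn(permutation) dx_{(a)} ∧ dx_{(b)} ∧ dx_{(c)} with (a < b < c) sorted:
  d(z^2) includes (∂/∂z)(z^2) dz = (2*z) dz, which multiplied by dx ∧ dy gives (2*z) dx ∧ dy ∧ dz
Collecting like 3-forms: d(omega) = (2*z) dx ∧ dy ∧ dz.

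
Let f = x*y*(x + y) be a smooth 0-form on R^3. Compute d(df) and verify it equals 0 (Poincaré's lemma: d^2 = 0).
d(df) = 0

Step 1: df = sum_i (∂f/∂x_i) dx_i = (y*(2*x + y)) dx + (x*(x + 2*y)) dy + (0) dz.
Step 2: Apply d again. Using the 1-form formula, the coefficient of dx ∧ dy in d(df) is ∂^2 f/∂x ∂y - ∂^2 f/∂y ∂x = (2*x + 2*y) - (2*x + 2*y) = 0 (equality of mixed partials for smooth f).
Similarly for dx ∧ dz and dy ∧ dz — all coefficients vanish. So d(df) = 0.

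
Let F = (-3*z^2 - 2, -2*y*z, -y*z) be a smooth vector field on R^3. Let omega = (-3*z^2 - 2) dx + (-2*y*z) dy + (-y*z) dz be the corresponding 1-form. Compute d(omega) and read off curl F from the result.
d(omega) = (2*y - z) dy ∧ dz + (-6*z) dz ∧ dx + (0) dx ∧ dy; curl F = (2*y - z, -6*z, 0)

d omega = sum_{i<j} (∂f_j/∂x_i - ∂f_i/∂x_j) dx_i ∧ dx_j. Under the identification (dy ∧ dz, dz ∧ dx, dx ∧ dy) ↔ (e_x, e_y, e_z), the coefficients are exactly the components of curl F. Compute:
  ∂R/∂y - ∂Q/∂z = (-z) - (-2*y) = 2*y - z
  ∂P/∂z - ∂R/∂x = (-6*z) - (0) = -6*z
  ∂Q/∂x - ∂P/∂y = (0) - (0) = 0.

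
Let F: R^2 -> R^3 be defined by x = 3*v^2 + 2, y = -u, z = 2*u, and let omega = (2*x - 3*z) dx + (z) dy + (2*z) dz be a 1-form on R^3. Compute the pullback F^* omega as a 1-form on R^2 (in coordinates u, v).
F^* omega = (6*u) du + (12*v*(-3*u + 3*v^2 + 2)) dv

Using F^*(f dg) = (f ∘ F) d(g ∘ F), substitute each coordinate x_i by F_i(u, v) in f_i, and replace dx_i by d F_i = (∂F_i/∂u) du + (∂F_i/∂v) dv.
  For the x component: f_1(F) = -6*u + 6*v^2 + 4; d F_1 = (0) du + (6*v) dv
  For the y component: f_2(F) = 2*u; d F_2 = (-1) du + (0) dv
  For the z component: f_3(F) = 4*u; d F_3 = (2) du + (0) dv
Combining and collecting du, dv coefficients:
  coeff of du: 6*u
  coeff of dv: 12*v*(-3*u + 3*v^2 + 2)
F^* omega = (6*u) du + (12*v*(-3*u + 3*v^2 + 2)) dv.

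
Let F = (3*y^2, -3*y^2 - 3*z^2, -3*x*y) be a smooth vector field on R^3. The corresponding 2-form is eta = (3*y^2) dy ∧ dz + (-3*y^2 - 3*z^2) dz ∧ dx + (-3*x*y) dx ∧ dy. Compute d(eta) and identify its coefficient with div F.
d(eta) = (-6*y) dx ∧ dy ∧ dz; div F = -6*y

For a 2-form in R^3 of the form above, applying d gives a 3-form with coefficient ∂P/∂x + ∂Q/∂y + ∂R/∂z:
  ∂P/∂x = 0
  ∂Q/∂y = -6*y
  ∂R/∂z = 0
Sum = -6*y, which is exactly div F.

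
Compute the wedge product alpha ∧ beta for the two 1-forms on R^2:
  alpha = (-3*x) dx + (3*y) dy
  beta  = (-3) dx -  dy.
alpha ∧ beta = (3*x + 9*y) dx ∧ dy

Distribute the wedge, using dx_i ∧ dx_j = -dx_j ∧ dx_i and dx_i ∧ dx_i = 0. For each pair (i, j) with i < j, the coefficient of dx_i ∧ dx_j in alpha ∧ beta is (alpha_i * beta_j - alpha_j * beta_i). Collecting: alpha ∧ beta = (3*x + 9*y) dx ∧ dy.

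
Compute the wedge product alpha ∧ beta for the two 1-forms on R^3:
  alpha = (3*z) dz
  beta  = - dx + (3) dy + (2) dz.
alpha ∧ beta = (3*z) dx ∧ dz + (-9*z) dy ∧ dz

Distribute the wedge, using dx_i ∧ dx_j = -dx_j ∧ dx_i and dx_i ∧ dx_i = 0. For each pair (i, j) with i < j, the coefficient of dx_i ∧ dx_j in alpha ∧ beta is (alpha_i * beta_j - alpha_j * beta_i). Collecting: alpha ∧ beta = (3*z) dx ∧ dz + (-9*z) dy ∧ dz.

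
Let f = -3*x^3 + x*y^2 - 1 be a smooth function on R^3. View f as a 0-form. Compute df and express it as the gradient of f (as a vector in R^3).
df = (-9*x^2 + y^2) dx + (2*x*y) dy + (0) dz; grad f = (-9*x^2 + y^2, 2*x*y, 0)

For a 0-form f, d f = (∂f/∂x) dx + (∂f/∂y) dy + (∂f/∂z) dz. The components of the vector representation are exactly the entries of grad f in Cartesian coordinates:
  ∂f/∂x = -9*x^2 + y^2
  ∂f/∂y = 2*x*y
  ∂f/∂z = 0.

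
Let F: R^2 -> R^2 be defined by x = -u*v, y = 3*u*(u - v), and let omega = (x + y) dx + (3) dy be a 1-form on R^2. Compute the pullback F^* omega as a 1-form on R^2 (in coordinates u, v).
F^* omega = (-3*u^2*v + 4*u*v^2 + 18*u - 9*v) du + (u*(-3*u^2 + 4*u*v - 9)) dv

Using F^*(f dg) = (f ∘ F) d(g ∘ F), substitute each coordinate x_i by F_i(u, v) in f_i, and replace dx_i by d F_i = (∂F_i/∂u) du + (∂F_i/∂v) dv.
  For the x component: f_1(F) = u*(3*u - 4*v); d F_1 = (-v) du + (-u) dv
  For the y component: f_2(F) = 3; d F_2 = (6*u - 3*v) du + (-3*u) dv
Combining and collecting du, dv coefficients:
  coeff of du: -3*u^2*v + 4*u*v^2 + 18*u - 9*v
  coeff of dv: u*(-3*u^2 + 4*u*v - 9)
F^* omega = (-3*u^2*v + 4*u*v^2 + 18*u - 9*v) du + (u*(-3*u^2 + 4*u*v - 9)) dv.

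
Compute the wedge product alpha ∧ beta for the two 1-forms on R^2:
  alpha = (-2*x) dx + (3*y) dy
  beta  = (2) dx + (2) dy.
alpha ∧ beta = (-4*x - 6*y) dx ∧ dy

Distribute the wedge, using dx_i ∧ dx_j = -dx_j ∧ dx_i and dx_i ∧ dx_i = 0. For each pair (i, j) with i < j, the coefficient of dx_i ∧ dx_j in alpha ∧ beta is (alpha_i * beta_j - alpha_j * beta_i). Collecting: alpha ∧ beta = (-4*x - 6*y) dx ∧ dy.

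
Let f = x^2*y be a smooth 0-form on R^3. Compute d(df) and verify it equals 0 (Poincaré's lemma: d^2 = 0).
d(df) = 0

Step 1: df = sum_i (∂f/∂x_i) dx_i = (2*x*y) dx + (x^2) dy + (0) dz.
Step 2: Apply d again. Using the 1-form formula, the coefficient of dx ∧ dy in d(df) is ∂^2 f/∂x ∂y - ∂^2 f/∂y ∂x = (2*x) - (2*x) = 0 (equality of mixed partials for smooth f).
Similarly for dx ∧ dz and dy ∧ dz — all coefficients vanish. So d(df) = 0.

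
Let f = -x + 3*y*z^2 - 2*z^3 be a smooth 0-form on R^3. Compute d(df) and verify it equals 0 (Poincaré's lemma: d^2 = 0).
d(df) = 0

Step 1: df = sum_i (∂f/∂x_i) dx_i = (-1) dx + (3*z^2) dy + (6*z*(y - z)) dz.
Step 2: Apply d again. Using the 1-form formula, the coefficient of dx ∧ dy in d(df) is ∂^2 f/∂x ∂y - ∂^2 f/∂y ∂x = (0) - (0) = 0 (equality of mixed partials for smooth f).
Similarly for dx ∧ dz and dy ∧ dz — all coefficients vanish. So d(df) = 0.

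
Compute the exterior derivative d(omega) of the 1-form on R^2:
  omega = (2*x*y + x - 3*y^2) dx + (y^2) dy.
d(omega) = (-2*x + 6*y) dx ∧ dy

For a 1-form omega = sum_i f_i dx_i, the exterior derivative is
  d(omega) = sum_{i < j} (∂f_j/∂x_i - ∂f_i/∂x_j) dx_i ∧ dx_j.
  coefficient of dx ∧ dy: ∂f_2/∂x - ∂f_1/∂y = ∂(y^2)/∂x - ∂(2*x*y + x - 3*y^2)/∂y = -2*x + 6*y
Assembling: d(omega) = (-2*x + 6*y) dx ∧ dy.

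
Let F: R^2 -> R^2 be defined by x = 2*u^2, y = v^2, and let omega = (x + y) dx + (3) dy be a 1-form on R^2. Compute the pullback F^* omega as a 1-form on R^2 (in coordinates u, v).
F^* omega = (4*u*(2*u^2 + v^2)) du + (6*v) dv

Using F^*(f dg) = (f ∘ F) d(g ∘ F), substitute each coordinate x_i by F_i(u, v) in f_i, and replace dx_i by d F_i = (∂F_i/∂u) du + (∂F_i/∂v) dv.
  For the x component: f_1(F) = 2*u^2 + v^2; d F_1 = (4*u) du + (0) dv
  For the y component: f_2(F) = 3; d F_2 = (0) du + (2*v) dv
Combining and collecting du, dv coefficients:
  coeff of du: 4*u*(2*u^2 + v^2)
  coeff of dv: 6*v
F^* omega = (4*u*(2*u^2 + v^2)) du + (6*v) dv.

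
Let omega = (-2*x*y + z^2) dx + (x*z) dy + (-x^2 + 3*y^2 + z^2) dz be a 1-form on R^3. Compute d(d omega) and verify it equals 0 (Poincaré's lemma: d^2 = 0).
d(d omega) = 0

Step 1: d omega = sum_{i<j} (∂f_j/∂x_i - ∂f_i/∂x_j) dx_i ∧ dx_j:
  coeff of dx ∧ dy: 2*x + z
  coeff of dx ∧ dz: -2*x - 2*z
  coeff of dy ∧ dz: -x + 6*y
Step 2: Apply d again to each 2-form coefficient. The only possible 3-form in R^3 is dx ∧ dy ∧ dz, with coefficient
  ∂(coeff of dy∧dz)/∂x - ∂(coeff of dx∧dz)/∂y + ∂(coeff of dx∧dy)/∂z
  = ∂/∂x (-x + 6*y) - ∂/∂y (-2*x - 2*z) + ∂/∂z (2*x + z).
Each of these terms simplifies to sums of mixed partials that cancel in pairs. The result is 0 (by equality of mixed partials for smooth functions — Schwarz / Clairaut).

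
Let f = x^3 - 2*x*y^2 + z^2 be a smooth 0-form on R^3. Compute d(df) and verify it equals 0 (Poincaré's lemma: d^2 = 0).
d(df) = 0

Step 1: df = sum_i (∂f/∂x_i) dx_i = (3*x^2 - 2*y^2) dx + (-4*x*y) dy + (2*z) dz.
Step 2: Apply d again. Using the 1-form formula, the coefficient of dx ∧ dy in d(df) is ∂^2 f/∂x ∂y - ∂^2 f/∂y ∂x = (-4*y) - (-4*y) = 0 (equality of mixed partials for smooth f).
Similarly for dx ∧ dz and dy ∧ dz — all coefficients vanish. So d(df) = 0.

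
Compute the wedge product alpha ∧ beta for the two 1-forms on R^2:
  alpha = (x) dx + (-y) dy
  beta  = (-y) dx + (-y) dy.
alpha ∧ beta = (-y*(x + y)) dx ∧ dy

Distribute the wedge, using dx_i ∧ dx_j = -dx_j ∧ dx_i and dx_i ∧ dx_i = 0. For each pair (i, j) with i < j, the coefficient of dx_i ∧ dx_j in alpha ∧ beta is (alpha_i * beta_j - alpha_j * beta_i). Collecting: alpha ∧ beta = (-y*(x + y)) dx ∧ dy.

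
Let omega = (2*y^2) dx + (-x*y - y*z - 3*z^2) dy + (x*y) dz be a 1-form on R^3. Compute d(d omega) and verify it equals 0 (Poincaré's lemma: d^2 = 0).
d(d omega) = 0

Step 1: d omega = sum_{i<j} (∂f_j/∂x_i - ∂f_i/∂x_j) dx_i ∧ dx_j:
  coeff of dx ∧ dy: -5*y
  coeff of dx ∧ dz: y
  coeff of dy ∧ dz: x + y + 6*z
Step 2: Apply d again to each 2-form coefficient. The only possible 3-form in R^3 is dx ∧ dy ∧ dz, with coefficient
  ∂(coeff of dy∧dz)/∂x - ∂(coeff of dx∧dz)/∂y + ∂(coeff of dx∧dy)/∂z
  = ∂/∂x (x + y + 6*z) - ∂/∂y (y) + ∂/∂z (-5*y).
Each of these terms simplifies to sums of mixed partials that cancel in pairs. The result is 0 (by equality of mixed partials for smooth functions — Schwarz / Clairaut).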